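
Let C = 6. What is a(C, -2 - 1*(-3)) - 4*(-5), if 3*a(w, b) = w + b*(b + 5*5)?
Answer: 92/3 ≈ 30.667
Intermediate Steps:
a(w, b) = w/3 + b*(25 + b)/3 (a(w, b) = (w + b*(b + 5*5))/3 = (w + b*(b + 25))/3 = (w + b*(25 + b))/3 = w/3 + b*(25 + b)/3)
a(C, -2 - 1*(-3)) - 4*(-5) = ((⅓)*6 + (-2 - 1*(-3))²/3 + 25*(-2 - 1*(-3))/3) - 4*(-5) = (2 + (-2 + 3)²/3 + 25*(-2 + 3)/3) + 20 = (2 + (⅓)*1² + (25/3)*1) + 20 = (2 + (⅓)*1 + 25/3) + 20 = (2 + ⅓ + 25/3) + 20 = 32/3 + 20 = 92/3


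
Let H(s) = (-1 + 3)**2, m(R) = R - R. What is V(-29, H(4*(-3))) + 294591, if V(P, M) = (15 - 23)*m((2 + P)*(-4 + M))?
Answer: 294591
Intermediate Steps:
m(R) = 0
H(s) = 4 (H(s) = 2**2 = 4)
V(P, M) = 0 (V(P, M) = (15 - 23)*0 = -8*0 = 0)
V(-29, H(4*(-3))) + 294591 = 0 + 294591 = 294591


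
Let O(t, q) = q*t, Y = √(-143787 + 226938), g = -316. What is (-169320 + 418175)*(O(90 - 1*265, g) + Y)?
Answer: 13761681500 + 746565*√9239 ≈ 1.3833e+10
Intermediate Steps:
Y = 3*√9239 (Y = √83151 = 3*√9239 ≈ 288.36)
(-169320 + 418175)*(O(90 - 1*265, g) + Y) = (-169320 + 418175)*(-316*(90 - 1*265) + 3*√9239) = 248855*(-316*(90 - 265) + 3*√9239) = 248855*(-316*(-175) + 3*√9239) = 248855*(55300 + 3*√9239) = 13761681500 + 746565*√9239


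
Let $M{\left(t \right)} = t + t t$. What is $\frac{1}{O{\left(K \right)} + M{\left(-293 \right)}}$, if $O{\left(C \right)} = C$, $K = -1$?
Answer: $\frac{1}{85555} \approx 1.1688 \cdot 10^{-5}$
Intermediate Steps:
$M{\left(t \right)} = t + t^{2}$
$\frac{1}{O{\left(K \right)} + M{\left(-293 \right)}} = \frac{1}{-1 - 293 \left(1 - 293\right)} = \frac{1}{-1 - -85556} = \frac{1}{-1 + 85556} = \frac{1}{85555}$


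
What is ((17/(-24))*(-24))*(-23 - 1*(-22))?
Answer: -17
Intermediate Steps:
((17/(-24))*(-24))*(-23 - 1*(-22)) = ((17*(-1/24))*(-24))*(-23 + 22) = -17/24*(-24)*(-1) = 17*(-1) = -17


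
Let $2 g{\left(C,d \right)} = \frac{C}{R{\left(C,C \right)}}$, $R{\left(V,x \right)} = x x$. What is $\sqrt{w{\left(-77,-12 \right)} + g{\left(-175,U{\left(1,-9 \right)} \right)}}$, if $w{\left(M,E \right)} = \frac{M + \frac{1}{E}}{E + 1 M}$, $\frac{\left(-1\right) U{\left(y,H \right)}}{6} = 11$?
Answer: $\frac{\sqrt{301546329}}{18690} \approx 0.92911$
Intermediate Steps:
$U{\left(y,H \right)} = -66$ ($U{\left(y,H \right)} = \left(-6\right) 11 = -66$)
$R{\left(V,x \right)} = x^{2}$
$g{\left(C,d \right)} = \frac{1}{2 C}$ ($g{\left(C,d \right)} = \frac{C \frac{1}{C^{2}}}{2} = \frac{1}{2 C}$)
$w{\left(M,E \right)} = \frac{M + \frac{1}{E}}{E + M}$
$\sqrt{w{\left(-77,-12 \right)} + g{\left(-175,U{\left(1,-9 \right)} \right)}} = \sqrt{\frac{1 - -924}{\left(-12\right) \left(-12 - 77\right)} + \frac{1}{2 \left(-175\right)}} = \sqrt{- \frac{1 + 924}{12 \left(-89\right)} + \frac{1}{2} \left(- \frac{1}{175}\right)} = \sqrt{\left(- \frac{1}{12}\right) \left(- \frac{1}{89}\right) 925 - \frac{1}{350}} = \sqrt{\frac{925}{1068} - \frac{1}{350}} = \sqrt{\frac{161341}{186900}} = \frac{\sqrt{301546329}}{18690}$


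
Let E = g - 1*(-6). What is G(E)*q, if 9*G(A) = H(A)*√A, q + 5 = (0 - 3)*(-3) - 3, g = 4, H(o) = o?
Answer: 10*√10/9 ≈ 3.5136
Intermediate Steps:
q = 1 (q = -5 + ((0 - 3)*(-3) - 3) = -5 + (-3*(-3) - 3) = -5 + (9 - 3) = -5 + 6 = 1)
E = 10 (E = 4 - 1*(-6) = 4 + 6 = 10)
G(A) = A^(3/2)/9 (G(A) = (A*√A)/9 = A^(3/2)/9)
G(E)*q = (10^(3/2)/9)*1 = ((10*√10)/9)*1 = (10*√10/9)*1 = 10*√10/9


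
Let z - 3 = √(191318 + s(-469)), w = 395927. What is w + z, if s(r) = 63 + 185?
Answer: 395930 + √191566 ≈ 3.9637e+5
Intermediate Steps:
s(r) = 248
z = 3 + √191566 (z = 3 + √(191318 + 248) = 3 + √191566 ≈ 440.68)
w + z = 395927 + (3 + √191566) = 395930 + √191566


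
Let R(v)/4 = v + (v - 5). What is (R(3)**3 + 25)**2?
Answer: 7921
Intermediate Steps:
R(v) = -20 + 8*v (R(v) = 4*(v + (v - 5)) = 4*(v + (-5 + v)) = 4*(-5 + 2*v) = -20 + 8*v)
(R(3)**3 + 25)**2 = ((-20 + 8*3)**3 + 25)**2 = ((-20 + 24)**3 + 25)**2 = (4**3 + 25)**2 = (64 + 25)**2 = 89**2 = 7921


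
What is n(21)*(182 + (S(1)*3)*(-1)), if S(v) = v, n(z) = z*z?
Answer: 78939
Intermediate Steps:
n(z) = z²
n(21)*(182 + (S(1)*3)*(-1)) = 21²*(182 + (1*3)*(-1)) = 441*(182 + 3*(-1)) = 441*(182 - 3) = 441*179 = 78939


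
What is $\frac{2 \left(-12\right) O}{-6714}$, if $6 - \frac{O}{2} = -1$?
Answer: $\frac{56}{1119} \approx 0.050045$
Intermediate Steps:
$O = 14$ ($O = 12 - -2 = 12 + 2 = 14$)
$\frac{2 \left(-12\right) O}{-6714} = \frac{2 \left(-12\right) 14}{-6714} = \left(-24\right) 14 \left(- \frac{1}{6714}\right) = \left(-336\right) \left(- \frac{1}{6714}\right) = \frac{56}{1119}$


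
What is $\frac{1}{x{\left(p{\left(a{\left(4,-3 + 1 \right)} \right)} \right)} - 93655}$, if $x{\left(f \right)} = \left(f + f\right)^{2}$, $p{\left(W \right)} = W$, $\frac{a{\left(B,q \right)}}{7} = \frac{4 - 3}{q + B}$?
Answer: $- \frac{1}{93606} \approx -1.0683 \cdot 10^{-5}$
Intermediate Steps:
$a{\left(B,q \right)} = \frac{7}{B + q}$ ($a{\left(B,q \right)} = 7 \frac{4 - 3}{q + B} = 7 \cdot 1 \frac{1}{B + q} = \frac{7}{B + q}$)
$x{\left(f \right)} = 4 f^{2}$ ($x{\left(f \right)} = \left(2 f\right)^{2} = 4 f^{2}$)
$\frac{1}{x{\left(p{\left(a{\left(4,-3 + 1 \right)} \right)} \right)} - 93655} = \frac{1}{4 \left(\frac{7}{4 + \left(-3 + 1\right)}\right)^{2} - 93655} = \frac{1}{4 \left(\frac{7}{4 - 2}\right)^{2} - 93655} = \frac{1}{4 \left(\frac{7}{2}\right)^{2} - 93655} = \frac{1}{4 \cdot \frac{49}{4} - 93655} = \frac{1}{49 - 93655} = \frac{1}{-93606} = - \frac{1}{93606}$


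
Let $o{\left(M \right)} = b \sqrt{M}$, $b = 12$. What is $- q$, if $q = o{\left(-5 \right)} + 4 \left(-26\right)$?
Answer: $104 - 12 i \sqrt{5} \approx 104.0 - 26.833 i$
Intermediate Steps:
$o{\left(M \right)} = 12 \sqrt{M}$
$q = -104 + 12 i \sqrt{5}$ ($q = 12 \sqrt{-5} + 4 \left(-26\right) = 12 i \sqrt{5} - 104 = -104 + 12 i \sqrt{5} \approx -104.0 + 26.833 i$)
$- q = - (-104 + 12 i \sqrt{5}) = 104 - 12 i \sqrt{5}$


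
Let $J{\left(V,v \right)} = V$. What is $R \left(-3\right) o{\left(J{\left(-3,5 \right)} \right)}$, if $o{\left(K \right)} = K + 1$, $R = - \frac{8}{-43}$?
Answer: $\frac{48}{43} \approx 1.1163$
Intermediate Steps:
$R = \frac{8}{43}$ ($R = \left(-8\right) \left(- \frac{1}{43}\right) = \frac{8}{43} \approx 0.18605$)
$o{\left(K \right)} = 1 + K$
$R \left(-3\right) o{\left(J{\left(-3,5 \right)} \right)} = \frac{8}{43} \left(-3\right) \left(1 - 3\right) = \left(- \frac{24}{43}\right) \left(-2\right) = \frac{48}{43}$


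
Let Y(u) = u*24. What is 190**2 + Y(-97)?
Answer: 33772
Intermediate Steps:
Y(u) = 24*u
190**2 + Y(-97) = 190**2 + 24*(-97) = 36100 - 2328 = 33772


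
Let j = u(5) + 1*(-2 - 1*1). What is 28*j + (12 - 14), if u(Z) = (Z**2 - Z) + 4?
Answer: 586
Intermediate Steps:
u(Z) = 4 + Z**2 - Z
j = 21 (j = (4 + 5**2 - 1*5) + 1*(-2 - 1*1) = (4 + 25 - 5) + 1*(-2 - 1) = 24 + 1*(-3) = 24 - 3 = 21)
28*j + (12 - 14) = 28*21 + (12 - 14) = 588 - 2 = 586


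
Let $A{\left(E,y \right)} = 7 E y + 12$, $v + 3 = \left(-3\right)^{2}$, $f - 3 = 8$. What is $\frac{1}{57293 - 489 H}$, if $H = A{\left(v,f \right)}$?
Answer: $- \frac{1}{174493} \approx -5.7309 \cdot 10^{-6}$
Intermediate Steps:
$f = 11$ ($f = 3 + 8 = 11$)
$v = 6$ ($v = -3 + \left(-3\right)^{2} = -3 + 9 = 6$)
$A{\left(E,y \right)} = 12 + 7 E y$ ($A{\left(E,y \right)} = 7 E y + 12 = 12 + 7 E y$)
$H = 474$ ($H = 12 + 7 \cdot 6 \cdot 11 = 12 + 462 = 474$)
$\frac{1}{57293 - 489 H} = \frac{1}{57293 - 231786} = \frac{1}{-174493} = - \frac{1}{174493}$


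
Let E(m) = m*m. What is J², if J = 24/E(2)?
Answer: 36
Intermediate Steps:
E(m) = m²
J = 6 (J = 24/(2²) = 24/4 = 24*(¼) = 6)
J² = 6² = 36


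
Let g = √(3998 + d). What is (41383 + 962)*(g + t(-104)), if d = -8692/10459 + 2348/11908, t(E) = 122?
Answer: 5166090 + 42345*√3875358845494739109/31136443 ≈ 7.8433e+6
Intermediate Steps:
d = -19736651/31136443 (d = -8692*1/10459 + 2348*(1/11908) = -8692/10459 + 587/2977 = -19736651/31136443 ≈ -0.63388)
g = √3875358845494739109/31136443 (g = √(3998 - 19736651/31136443) = √(124463762463/31136443) = √3875358845494739109/31136443 ≈ 63.225)
(41383 + 962)*(g + t(-104)) = (41383 + 962)*(√3875358845494739109/31136443 + 122) = 42345*(122 + √3875358845494739109/31136443) = 5166090 + 42345*√3875358845494739109/31136443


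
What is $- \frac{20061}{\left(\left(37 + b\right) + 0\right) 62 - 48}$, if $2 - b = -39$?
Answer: $- \frac{2229}{532} \approx -4.1898$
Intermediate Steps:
$b = 41$ ($b = 2 - -39 = 2 + 39 = 41$)
$- \frac{20061}{\left(\left(37 + b\right) + 0\right) 62 - 48} = - \frac{20061}{\left(\left(37 + 41\right) + 0\right) 62 - 48} = - \frac{20061}{\left(78 + 0\right) 62 - 48} = - \frac{20061}{78 \cdot 62 - 48} = - \frac{20061}{4836 - 48} = - \frac{20061}{4788} = \left(-20061\right) \frac{1}{4788} = - \frac{2229}{532}$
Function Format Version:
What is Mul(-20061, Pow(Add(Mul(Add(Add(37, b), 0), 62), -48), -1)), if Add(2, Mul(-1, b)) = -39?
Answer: Rational(-2229, 532) ≈ -4.1898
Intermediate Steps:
b = 41 (b = Add(2, Mul(-1, -39)) = Add(2, 39) = 41)
Mul(-20061, Pow(Add(Mul(Add(Add(37, b), 0), 62), -48), -1)) = Mul(-20061, Pow(Add(Mul(Add(Add(37, 41), 0), 62), -48), -1)) = Mul(-20061, Pow(Add(Mul(Add(78, 0), 62), -48), -1)) = Mul(-20061, Pow(Add(Mul(78, 62), -48), -1)) = Mul(-20061, Pow(Add(4836, -48), -1)) = Mul(-20061, Pow(4788, -1)) = Mul(-20061, Rational(1, 4788)) = Rational(-2229, 532)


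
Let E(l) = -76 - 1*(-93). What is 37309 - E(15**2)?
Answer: 37292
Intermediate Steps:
E(l) = 17 (E(l) = -76 + 93 = 17)
37309 - E(15**2) = 37309 - 1*17 = 37309 - 17 = 37292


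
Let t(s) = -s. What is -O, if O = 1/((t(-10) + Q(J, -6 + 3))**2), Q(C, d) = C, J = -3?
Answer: -1/49 ≈ -0.020408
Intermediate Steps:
O = 1/49 (O = 1/((-1*(-10) - 3)**2) = 1/((10 - 3)**2) = 1/(7**2) = 1/49 ≈ 0.020408)
-O = -1*1/49 = -1/49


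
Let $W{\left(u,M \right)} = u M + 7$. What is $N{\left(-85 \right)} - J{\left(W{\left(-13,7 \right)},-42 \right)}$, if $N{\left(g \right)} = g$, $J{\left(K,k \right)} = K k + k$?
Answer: $-3571$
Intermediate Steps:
$W{\left(u,M \right)} = 7 + M u$ ($W{\left(u,M \right)} = M u + 7 = 7 + M u$)
$J{\left(K,k \right)} = k + K k$
$N{\left(-85 \right)} - J{\left(W{\left(-13,7 \right)},-42 \right)} = -85 - - 42 \left(1 + \left(7 + 7 \left(-13\right)\right)\right) = -85 - - 42 \left(1 + \left(7 - 91\right)\right) = -85 - - 42 \left(1 - 84\right) = -85 - \left(-42\right) \left(-83\right) = -85 - 3486 = -3571$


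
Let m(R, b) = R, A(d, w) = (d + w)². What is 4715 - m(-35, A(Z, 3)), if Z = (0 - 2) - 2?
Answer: 4750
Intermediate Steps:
Z = -4 (Z = -2 - 2 = -4)
4715 - m(-35, A(Z, 3)) = 4715 - 1*(-35) = 4715 + 35 = 4750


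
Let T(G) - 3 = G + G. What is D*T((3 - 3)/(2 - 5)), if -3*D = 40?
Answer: -40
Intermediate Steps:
D = -40/3 (D = -⅓*40 = -40/3 ≈ -13.333)
T(G) = 3 + 2*G (T(G) = 3 + (G + G) = 3 + 2*G)
D*T((3 - 3)/(2 - 5)) = -40*(3 + 2*((3 - 3)/(2 - 5)))/3 = -40*(3 + 2*(0/(-3)))/3 = -40*(3 + 2*(0*(-⅓)))/3 = -40*(3 + 2*0)/3 = -40*(3 + 0)/3 = -40/3*3 = -40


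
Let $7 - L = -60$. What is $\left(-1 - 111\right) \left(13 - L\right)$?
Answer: $6048$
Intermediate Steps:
$L = 67$ ($L = 7 - -60 = 7 + 60 = 67$)
$\left(-1 - 111\right) \left(13 - L\right) = \left(-1 - 111\right) \left(13 - 67\right) = - 112 \left(13 - 67\right) = \left(-112\right) \left(-54\right) = 6048$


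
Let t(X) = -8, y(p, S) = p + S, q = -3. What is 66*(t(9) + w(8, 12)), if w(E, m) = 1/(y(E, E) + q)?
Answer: -6798/13 ≈ -522.92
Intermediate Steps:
y(p, S) = S + p
w(E, m) = 1/(-3 + 2*E) (w(E, m) = 1/((E + E) - 3) = 1/(2*E - 3) = 1/(-3 + 2*E))
66*(t(9) + w(8, 12)) = 66*(-8 + 1/(-3 + 2*8)) = 66*(-8 + 1/(-3 + 16)) = 66*(-8 + 1/13) = 66*(-103/13) = -6798/13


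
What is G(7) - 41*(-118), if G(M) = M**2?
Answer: 4887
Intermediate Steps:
G(7) - 41*(-118) = 7**2 - 41*(-118) = 49 + 4838 = 4887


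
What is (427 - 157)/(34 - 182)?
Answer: -135/74 ≈ -1.8243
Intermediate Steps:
(427 - 157)/(34 - 182) = 270/(-148) = 270*(-1/148) = -135/74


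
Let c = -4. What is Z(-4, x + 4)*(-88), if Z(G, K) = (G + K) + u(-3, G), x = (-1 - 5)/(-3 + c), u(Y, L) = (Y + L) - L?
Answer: 1320/7 ≈ 188.57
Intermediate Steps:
u(Y, L) = Y (u(Y, L) = (L + Y) - L = Y)
x = 6/7 (x = (-1 - 5)/(-3 - 4) = -6/(-7) = -6*(-⅐) = 6/7 ≈ 0.85714)
Z(G, K) = -3 + G + K (Z(G, K) = (G + K) - 3 = -3 + G + K)
Z(-4, x + 4)*(-88) = (-3 - 4 + (6/7 + 4))*(-88) = (-3 - 4 + 34/7)*(-88) = -15/7*(-88) = 1320/7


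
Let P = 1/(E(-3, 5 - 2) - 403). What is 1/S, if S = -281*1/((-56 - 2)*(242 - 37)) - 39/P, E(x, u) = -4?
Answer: 11890/188730251 ≈ 6.3000e-5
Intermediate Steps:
P = -1/407 (P = 1/(-4 - 403) = 1/(-407) = -1/407 ≈ -0.0024570)
S = 188730251/11890 (S = -281*1/((-56 - 2)*(242 - 37)) - 39/(-1/407) = -281/((-58*205)) - 39*(-407) = -281/(-11890) + 15873 = -281*(-1/11890) + 15873 = 281/11890 + 15873 = 188730251/11890 ≈ 15873.)
1/S = 1/(188730251/11890) = 11890/188730251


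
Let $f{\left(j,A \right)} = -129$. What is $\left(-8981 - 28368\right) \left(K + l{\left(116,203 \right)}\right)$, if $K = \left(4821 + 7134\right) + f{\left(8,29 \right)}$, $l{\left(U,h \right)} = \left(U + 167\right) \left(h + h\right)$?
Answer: $-4733014676$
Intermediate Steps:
$l{\left(U,h \right)} = 2 h \left(167 + U\right)$ ($l{\left(U,h \right)} = \left(167 + U\right) 2 h = 2 h \left(167 + U\right)$)
$K = 11826$ ($K = \left(4821 + 7134\right) - 129 = 11955 - 129 = 11826$)
$\left(-8981 - 28368\right) \left(K + l{\left(116,203 \right)}\right) = \left(-8981 - 28368\right) \left(11826 + 2 \cdot 203 \left(167 + 116\right)\right) = - 37349 \left(11826 + 2 \cdot 203 \cdot 283\right) = - 37349 \left(11826 + 114898\right) = \left(-37349\right) 126724 = -4733014676$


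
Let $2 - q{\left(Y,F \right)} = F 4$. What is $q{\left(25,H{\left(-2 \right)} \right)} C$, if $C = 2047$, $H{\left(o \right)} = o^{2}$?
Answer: $-28658$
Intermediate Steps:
$q{\left(Y,F \right)} = 2 - 4 F$ ($q{\left(Y,F \right)} = 2 - F 4 = 2 - 4 F$)
$q{\left(25,H{\left(-2 \right)} \right)} C = \left(2 - 4 \left(-2\right)^{2}\right) 2047 = \left(2 - 16\right) 2047 = \left(-14\right) 2047 = -28658$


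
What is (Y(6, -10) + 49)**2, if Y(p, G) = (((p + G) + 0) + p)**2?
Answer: 2809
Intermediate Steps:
Y(p, G) = (G + 2*p)**2 (Y(p, G) = (((G + p) + 0) + p)**2 = ((G + p) + p)**2 = (G + 2*p)**2)
(Y(6, -10) + 49)**2 = ((-10 + 2*6)**2 + 49)**2 = ((-10 + 12)**2 + 49)**2 = (2**2 + 49)**2 = (4 + 49)**2 = 53**2 = 2809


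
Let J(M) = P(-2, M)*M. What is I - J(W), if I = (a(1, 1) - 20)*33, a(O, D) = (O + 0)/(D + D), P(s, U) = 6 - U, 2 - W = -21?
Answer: -505/2 ≈ -252.50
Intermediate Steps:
W = 23 (W = 2 - 1*(-21) = 2 + 21 = 23)
a(O, D) = O/(2*D) (a(O, D) = O/((2*D)) = O*(1/(2*D)) = O/(2*D))
J(M) = M*(6 - M) (J(M) = (6 - M)*M = M*(6 - M))
I = -1287/2 (I = ((½)*1/1 - 20)*33 = ((½)*1*1 - 20)*33 = (½ - 20)*33 = -39/2*33 = -1287/2 ≈ -643.50)
I - J(W) = -1287/2 - 23*(6 - 1*23) = -1287/2 - 23*(6 - 23) = -1287/2 - 23*(-17) = -1287/2 - 1*(-391) = -1287/2 + 391 = -505/2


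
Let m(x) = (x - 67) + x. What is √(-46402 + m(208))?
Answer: 3*I*√5117 ≈ 214.6*I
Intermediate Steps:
m(x) = -67 + 2*x (m(x) = (-67 + x) + x = -67 + 2*x)
√(-46402 + m(208)) = √(-46402 + (-67 + 2*208)) = √(-46402 + (-67 + 416)) = √(-46402 + 349) = √(-46053) = 3*I*√5117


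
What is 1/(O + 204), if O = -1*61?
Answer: 1/143 ≈ 0.0069930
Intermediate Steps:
O = -61
1/(O + 204) = 1/(-61 + 204) = 1/143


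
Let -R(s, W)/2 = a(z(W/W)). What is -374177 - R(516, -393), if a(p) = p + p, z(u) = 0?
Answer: -374177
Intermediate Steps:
a(p) = 2*p
R(s, W) = 0 (R(s, W) = -4*0 = -2*0 = 0)
-374177 - R(516, -393) = -374177 - 1*0 = -374177 + 0 = -374177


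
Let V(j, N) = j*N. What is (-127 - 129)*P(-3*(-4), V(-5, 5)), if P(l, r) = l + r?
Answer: 3328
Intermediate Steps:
V(j, N) = N*j
(-127 - 129)*P(-3*(-4), V(-5, 5)) = (-127 - 129)*(-3*(-4) + 5*(-5)) = -256*(12 - 25) = -256*(-13) = 3328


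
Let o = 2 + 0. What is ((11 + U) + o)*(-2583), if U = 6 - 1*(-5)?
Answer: -61992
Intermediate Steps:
o = 2
U = 11 (U = 6 + 5 = 11)
((11 + U) + o)*(-2583) = ((11 + 11) + 2)*(-2583) = (22 + 2)*(-2583) = 24*(-2583) = -61992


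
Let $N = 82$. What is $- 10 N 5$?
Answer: $-4100$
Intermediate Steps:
$- 10 N 5 = \left(-10\right) 82 \cdot 5 = \left(-820\right) 5 = -4100$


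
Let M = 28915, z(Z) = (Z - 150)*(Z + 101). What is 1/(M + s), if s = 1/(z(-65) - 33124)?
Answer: 40864/1181582559 ≈ 3.4584e-5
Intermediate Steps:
z(Z) = (-150 + Z)*(101 + Z)
s = -1/40864 (s = 1/((-15150 + (-65)**2 - 49*(-65)) - 33124) = 1/((-15150 + 4225 + 3185) - 33124) = 1/(-7740 - 33124) = 1/(-40864) = -1/40864 ≈ -2.4471e-5)
1/(M + s) = 1/(28915 - 1/40864) = 1/(1181582559/40864) = 40864/1181582559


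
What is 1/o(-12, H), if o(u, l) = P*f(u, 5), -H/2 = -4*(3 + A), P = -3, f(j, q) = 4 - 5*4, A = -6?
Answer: 1/48 ≈ 0.020833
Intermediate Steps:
f(j, q) = -16 (f(j, q) = 4 - 20 = -16)
H = -24 (H = -(-8)*(3 - 6) = -(-8)*(-3) = -2*12 = -24)
o(u, l) = 48 (o(u, l) = -3*(-16) = 48)
1/o(-12, H) = 1/48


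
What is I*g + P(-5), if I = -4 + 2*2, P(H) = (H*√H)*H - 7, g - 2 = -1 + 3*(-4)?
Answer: -7 + 25*I*√5 ≈ -7.0 + 55.902*I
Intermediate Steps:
g = -11 (g = 2 + (-1 + 3*(-4)) = 2 + (-1 - 12) = 2 - 13 = -11)
P(H) = -7 + H^(5/2) (P(H) = H^(3/2)*H - 7 = H^(5/2) - 7 = -7 + H^(5/2))
I = 0 (I = -4 + 4 = 0)
I*g + P(-5) = 0*(-11) + (-7 + (-5)^(5/2)) = 0 + (-7 + 25*I*√5) = -7 + 25*I*√5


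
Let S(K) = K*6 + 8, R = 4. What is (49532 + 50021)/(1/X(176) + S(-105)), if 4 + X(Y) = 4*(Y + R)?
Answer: -71279948/445351 ≈ -160.05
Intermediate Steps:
X(Y) = 12 + 4*Y (X(Y) = -4 + 4*(Y + 4) = -4 + 4*(4 + Y) = -4 + (16 + 4*Y) = 12 + 4*Y)
S(K) = 8 + 6*K (S(K) = 6*K + 8 = 8 + 6*K)
(49532 + 50021)/(1/X(176) + S(-105)) = (49532 + 50021)/(1/(12 + 4*176) + (8 + 6*(-105))) = 99553/(1/(12 + 704) + (8 - 630)) = 99553/(1/716 - 622) = 99553/(-445351/716) = 99553*(-716/445351) = -71279948/445351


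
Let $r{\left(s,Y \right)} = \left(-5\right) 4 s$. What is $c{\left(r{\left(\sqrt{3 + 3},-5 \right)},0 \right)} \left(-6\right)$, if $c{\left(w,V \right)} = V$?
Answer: $0$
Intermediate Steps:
$r{\left(s,Y \right)} = - 20 s$
$c{\left(r{\left(\sqrt{3 + 3},-5 \right)},0 \right)} \left(-6\right) = 0 \left(-6\right) = 0$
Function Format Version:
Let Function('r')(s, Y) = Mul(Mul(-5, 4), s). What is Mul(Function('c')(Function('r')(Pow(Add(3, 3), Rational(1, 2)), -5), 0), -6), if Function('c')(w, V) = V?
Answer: 0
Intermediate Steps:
Function('r')(s, Y) = Mul(-20, s)
Mul(Function('c')(Function('r')(Pow(Add(3, 3), Rational(1, 2)), -5), 0), -6) = Mul(0, -6) = 0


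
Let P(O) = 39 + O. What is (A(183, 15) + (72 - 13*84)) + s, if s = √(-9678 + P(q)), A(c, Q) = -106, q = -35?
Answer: -1126 + I*√9674 ≈ -1126.0 + 98.356*I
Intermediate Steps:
s = I*√9674 (s = √(-9678 + (39 - 35)) = √(-9678 + 4) = √(-9674) = I*√9674 ≈ 98.356*I)
(A(183, 15) + (72 - 13*84)) + s = (-106 + (72 - 13*84)) + I*√9674 = (-106 + (72 - 1092)) + I*√9674 = (-106 - 1020) + I*√9674 = -1126 + I*√9674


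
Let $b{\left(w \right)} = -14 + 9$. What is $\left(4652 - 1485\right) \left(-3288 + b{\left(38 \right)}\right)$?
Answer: $-10428931$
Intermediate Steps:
$b{\left(w \right)} = -5$
$\left(4652 - 1485\right) \left(-3288 + b{\left(38 \right)}\right) = \left(4652 - 1485\right) \left(-3288 - 5\right) = 3167 \left(-3293\right) = -10428931$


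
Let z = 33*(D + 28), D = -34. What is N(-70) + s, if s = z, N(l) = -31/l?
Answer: -13829/70 ≈ -197.56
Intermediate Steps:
z = -198 (z = 33*(-34 + 28) = 33*(-6) = -198)
s = -198
N(-70) + s = -31/(-70) - 198 = -31*(-1/70) - 198 = 31/70 - 198 = -13829/70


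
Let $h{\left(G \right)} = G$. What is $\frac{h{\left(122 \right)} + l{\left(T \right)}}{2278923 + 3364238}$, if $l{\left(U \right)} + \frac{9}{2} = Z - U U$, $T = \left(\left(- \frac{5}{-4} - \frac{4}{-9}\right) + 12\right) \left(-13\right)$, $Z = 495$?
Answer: $- \frac{40281481}{7313536656} \approx -0.0055078$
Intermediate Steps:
$T = - \frac{6409}{36}$ ($T = \left(\left(\left(-5\right) \left(- \frac{1}{4}\right) - - \frac{4}{9}\right) + 12\right) \left(-13\right) = \left(\left(\frac{5}{4} + \frac{4}{9}\right) + 12\right) \left(-13\right) = \left(\frac{61}{36} + 12\right) \left(-13\right) = \frac{493}{36} \left(-13\right) = - \frac{6409}{36} \approx -178.03$)
$l{\left(U \right)} = \frac{981}{2} - U^{2}$ ($l{\left(U \right)} = - \frac{9}{2} - \left(-495 + U U\right) = - \frac{9}{2} - \left(-495 + U^{2}\right) = \frac{981}{2} - U^{2}$)
$\frac{h{\left(122 \right)} + l{\left(T \right)}}{2278923 + 3364238} = \frac{122 + \left(\frac{981}{2} - \left(- \frac{6409}{36}\right)^{2}\right)}{2278923 + 3364238} = \frac{122 + \left(\frac{981}{2} - \frac{41075281}{1296}\right)}{5643161} = \left(122 + \left(\frac{981}{2} - \frac{41075281}{1296}\right)\right) \frac{1}{5643161} = \left(122 - \frac{40439593}{1296}\right) \frac{1}{5643161} = \left(- \frac{40281481}{1296}\right) \frac{1}{5643161} = - \frac{40281481}{7313536656}$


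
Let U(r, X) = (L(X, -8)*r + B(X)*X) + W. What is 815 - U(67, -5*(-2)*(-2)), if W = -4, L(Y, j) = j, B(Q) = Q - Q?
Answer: 1355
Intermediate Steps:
B(Q) = 0
U(r, X) = -4 - 8*r (U(r, X) = (-8*r + 0*X) - 4 = (-8*r + 0) - 4 = -8*r - 4 = -4 - 8*r)
815 - U(67, -5*(-2)*(-2)) = 815 - (-4 - 8*67) = 815 - (-4 - 536) = 815 - 1*(-540) = 815 + 540 = 1355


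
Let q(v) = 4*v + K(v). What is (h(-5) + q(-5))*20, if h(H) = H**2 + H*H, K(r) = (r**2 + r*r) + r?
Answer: 1500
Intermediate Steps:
K(r) = r + 2*r**2 (K(r) = (r**2 + r**2) + r = 2*r**2 + r = r + 2*r**2)
h(H) = 2*H**2 (h(H) = H**2 + H**2 = 2*H**2)
q(v) = 4*v + v*(1 + 2*v)
(h(-5) + q(-5))*20 = (2*(-5)**2 - 5*(5 + 2*(-5)))*20 = (2*25 - 5*(5 - 10))*20 = (50 - 5*(-5))*20 = (50 + 25)*20 = 75*20 = 1500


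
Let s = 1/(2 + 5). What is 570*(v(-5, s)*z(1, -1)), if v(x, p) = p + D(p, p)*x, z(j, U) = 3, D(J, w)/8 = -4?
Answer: 1916910/7 ≈ 2.7384e+5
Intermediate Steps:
D(J, w) = -32 (D(J, w) = 8*(-4) = -32)
s = ⅐ (s = 1/7 = ⅐ ≈ 0.14286)
v(x, p) = p - 32*x
570*(v(-5, s)*z(1, -1)) = 570*((⅐ - 32*(-5))*3) = 570*((⅐ + 160)*3) = 570*((1121/7)*3) = 570*(3363/7) = 1916910/7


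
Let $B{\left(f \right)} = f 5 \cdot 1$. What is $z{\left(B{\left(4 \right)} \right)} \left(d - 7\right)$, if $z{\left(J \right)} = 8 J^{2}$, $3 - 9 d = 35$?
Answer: $- \frac{304000}{9} \approx -33778.0$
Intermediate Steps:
$d = - \frac{32}{9}$ ($d = \frac{1}{3} - \frac{35}{9} = - \frac{32}{9} \approx -3.5556$)
$B{\left(f \right)} = 5 f$ ($B{\left(f \right)} = 5 f 1 = 5 f$)
$z{\left(B{\left(4 \right)} \right)} \left(d - 7\right) = 8 \left(5 \cdot 4\right)^{2} \left(- \frac{32}{9} - 7\right) = 8 \cdot 20^{2} \left(- \frac{95}{9}\right) = 8 \cdot 400 \left(- \frac{95}{9}\right) = 3200 \left(- \frac{95}{9}\right) = - \frac{304000}{9}$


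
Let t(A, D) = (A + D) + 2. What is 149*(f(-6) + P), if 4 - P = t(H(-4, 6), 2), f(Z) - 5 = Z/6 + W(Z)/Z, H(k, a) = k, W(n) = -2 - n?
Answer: 3278/3 ≈ 1092.7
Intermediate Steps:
f(Z) = 5 + Z/6 + (-2 - Z)/Z (f(Z) = 5 + (Z/6 + (-2 - Z)/Z) = 5 + Z/6 + (-2 - Z)/Z)
t(A, D) = 2 + A + D
P = 4 (P = 4 - (2 - 4 + 2) = 4 - 1*0 = 4 + 0 = 4)
149*(f(-6) + P) = 149*((4 - 2/(-6) + (⅙)*(-6)) + 4) = 149*((4 - 2*(-⅙) - 1) + 4) = 149*((4 + ⅓ - 1) + 4) = 149*(10/3 + 4) = 149*(22/3) = 3278/3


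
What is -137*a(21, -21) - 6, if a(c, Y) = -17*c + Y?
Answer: 51780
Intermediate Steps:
a(c, Y) = Y - 17*c
-137*a(21, -21) - 6 = -137*(-21 - 17*21) - 6 = -137*(-21 - 357) - 6 = -137*(-378) - 6 = 51786 - 6 = 51780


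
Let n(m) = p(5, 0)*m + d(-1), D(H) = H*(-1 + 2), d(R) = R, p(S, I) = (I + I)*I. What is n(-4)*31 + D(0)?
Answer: -31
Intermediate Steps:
p(S, I) = 2*I**2 (p(S, I) = (2*I)*I = 2*I**2)
D(H) = H (D(H) = H*1 = H)
n(m) = -1 (n(m) = (2*0**2)*m - 1 = (2*0)*m - 1 = 0*m - 1 = 0 - 1 = -1)
n(-4)*31 + D(0) = -1*31 + 0 = -31 + 0 = -31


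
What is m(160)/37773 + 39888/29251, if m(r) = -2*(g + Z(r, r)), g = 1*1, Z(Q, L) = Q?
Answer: 1497270602/1104898023 ≈ 1.3551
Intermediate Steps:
g = 1
m(r) = -2 - 2*r (m(r) = -2*(1 + r) = -2 - 2*r)
m(160)/37773 + 39888/29251 = (-2 - 2*160)/37773 + 39888/29251 = (-2 - 320)*(1/37773) + 39888*(1/29251) = -322*1/37773 + 39888/29251 = -322/37773 + 39888/29251 = 1497270602/1104898023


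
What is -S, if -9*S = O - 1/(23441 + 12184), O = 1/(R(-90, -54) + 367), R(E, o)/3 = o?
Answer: 7084/13145625 ≈ 0.00053889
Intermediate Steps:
R(E, o) = 3*o
O = 1/205 (O = 1/(3*(-54) + 367) = 1/(-162 + 367) = 1/205 ≈ 0.0048781)
S = -7084/13145625 (S = -(1/205 - 1/(23441 + 12184))/9 = -(1/205 - 1/35625)/9 = -⅑*7084/1460625 = -7084/13145625 ≈ -0.00053889)
-S = -1*(-7084/13145625) = 7084/13145625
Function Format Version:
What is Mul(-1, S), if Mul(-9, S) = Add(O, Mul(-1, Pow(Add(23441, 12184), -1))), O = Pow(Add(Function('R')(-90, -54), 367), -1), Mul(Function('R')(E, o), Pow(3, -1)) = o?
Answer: Rational(7084, 13145625) ≈ 0.00053889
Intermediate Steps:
Function('R')(E, o) = Mul(3, o)
O = Rational(1, 205) (O = Pow(Add(Mul(3, -54), 367), -1) = Pow(Add(-162, 367), -1) = Pow(205, -1) = Rational(1, 205) ≈ 0.0048781)
S = Rational(-7084, 13145625) (S = Mul(Rational(-1, 9), Add(Rational(1, 205), Mul(-1, Pow(Add(23441, 12184), -1)))) = Mul(Rational(-1, 9), Add(Rational(1, 205), Mul(-1, Pow(35625, -1)))) = Mul(Rational(-1, 9), Add(Rational(1, 205), Mul(-1, Rational(1, 35625)))) = Mul(Rational(-1, 9), Add(Rational(1, 205), Rational(-1, 35625))) = Mul(Rational(-1, 9), Rational(7084, 1460625)) = Rational(-7084, 13145625) ≈ -0.00053889)
Mul(-1, S) = Mul(-1, Rational(-7084, 13145625)) = Rational(7084, 13145625)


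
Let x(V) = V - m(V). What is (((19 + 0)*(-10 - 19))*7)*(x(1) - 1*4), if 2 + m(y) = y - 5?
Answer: -11571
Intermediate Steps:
m(y) = -7 + y (m(y) = -2 + (y - 5) = -2 + (-5 + y) = -7 + y)
x(V) = 7 (x(V) = V - (-7 + V) = V + (7 - V) = 7)
(((19 + 0)*(-10 - 19))*7)*(x(1) - 1*4) = (((19 + 0)*(-10 - 19))*7)*(7 - 1*4) = ((19*(-29))*7)*(7 - 4) = -551*7*3 = -3857*3 = -11571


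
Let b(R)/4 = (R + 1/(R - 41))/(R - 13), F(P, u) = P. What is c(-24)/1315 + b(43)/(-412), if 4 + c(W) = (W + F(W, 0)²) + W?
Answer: 208261/541780 ≈ 0.38440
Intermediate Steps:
c(W) = -4 + W² + 2*W (c(W) = -4 + ((W + W²) + W) = -4 + (W² + 2*W) = -4 + W² + 2*W)
b(R) = 4*(R + 1/(-41 + R))/(-13 + R) (b(R) = 4*((R + 1/(R - 41))/(R - 13)) = 4*((R + 1/(-41 + R))/(-13 + R)) = 4*(R + 1/(-41 + R))/(-13 + R))
c(-24)/1315 + b(43)/(-412) = (-4 + (-24)² + 2*(-24))/1315 + (4*(1 + 43² - 41*43)/(533 + 43² - 54*43))/(-412) = (-4 + 576 - 48)*(1/1315) + (4*(1 + 1849 - 1763)/(533 + 1849 - 2322))*(-1/412) = 524*(1/1315) + (4*87/60)*(-1/412) = 524/1315 + (4*(1/60)*87)*(-1/412) = 524/1315 + (29/5)*(-1/412) = 524/1315 - 29/2060 = 208261/541780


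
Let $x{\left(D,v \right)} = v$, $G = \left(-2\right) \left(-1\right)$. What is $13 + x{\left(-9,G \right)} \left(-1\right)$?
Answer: $11$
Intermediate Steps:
$G = 2$
$13 + x{\left(-9,G \right)} \left(-1\right) = 13 + 2 \left(-1\right) = 13 - 2 = 11$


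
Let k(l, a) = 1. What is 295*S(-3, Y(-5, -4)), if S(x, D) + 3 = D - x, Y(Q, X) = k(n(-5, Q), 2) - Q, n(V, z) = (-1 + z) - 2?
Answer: 1770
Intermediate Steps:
n(V, z) = -3 + z
Y(Q, X) = 1 - Q
S(x, D) = -3 + D - x (S(x, D) = -3 + (D - x) = -3 + D - x)
295*S(-3, Y(-5, -4)) = 295*(-3 + (1 - 1*(-5)) - 1*(-3)) = 295*(-3 + (1 + 5) + 3) = 295*(-3 + 6 + 3) = 295*6 = 1770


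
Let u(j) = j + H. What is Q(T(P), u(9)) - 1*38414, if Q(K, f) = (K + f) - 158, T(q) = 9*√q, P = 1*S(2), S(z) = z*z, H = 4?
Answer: -38541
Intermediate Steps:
S(z) = z²
P = 4 (P = 1*2² = 1*4 = 4)
u(j) = 4 + j (u(j) = j + 4 = 4 + j)
Q(K, f) = -158 + K + f
Q(T(P), u(9)) - 1*38414 = (-158 + 9*√4 + (4 + 9)) - 1*38414 = (-158 + 9*2 + 13) - 38414 = (-158 + 18 + 13) - 38414 = -127 - 38414 = -38541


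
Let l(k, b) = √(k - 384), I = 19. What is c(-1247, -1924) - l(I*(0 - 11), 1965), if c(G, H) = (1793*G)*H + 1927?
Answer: 4301817731 - I*√593 ≈ 4.3018e+9 - 24.352*I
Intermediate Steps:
l(k, b) = √(-384 + k)
c(G, H) = 1927 + 1793*G*H (c(G, H) = 1793*G*H + 1927 = 1927 + 1793*G*H)
c(-1247, -1924) - l(I*(0 - 11), 1965) = (1927 + 1793*(-1247)*(-1924)) - √(-384 + 19*(0 - 11)) = (1927 + 4301815804) - √(-384 + 19*(-11)) = 4301817731 - √(-384 - 209) = 4301817731 - √(-593) = 4301817731 - I*√593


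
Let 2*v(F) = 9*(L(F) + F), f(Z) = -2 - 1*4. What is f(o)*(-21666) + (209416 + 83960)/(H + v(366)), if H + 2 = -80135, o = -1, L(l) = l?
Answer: 9988989252/76843 ≈ 1.2999e+5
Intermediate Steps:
f(Z) = -6 (f(Z) = -2 - 4 = -6)
H = -80137 (H = -2 - 80135 = -80137)
v(F) = 9*F (v(F) = (9*(F + F))/2 = (9*(2*F))/2 = (18*F)/2 = 9*F)
f(o)*(-21666) + (209416 + 83960)/(H + v(366)) = -6*(-21666) + (209416 + 83960)/(-80137 + 9*366) = 129996 + 293376/(-80137 + 3294) = 129996 + 293376/(-76843) = 129996 + 293376*(-1/76843) = 129996 - 293376/76843 = 9988989252/76843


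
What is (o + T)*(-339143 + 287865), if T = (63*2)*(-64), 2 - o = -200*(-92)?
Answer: 1356918436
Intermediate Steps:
o = -18398 (o = 2 - (-200)*(-92) = 2 - 1*18400 = 2 - 18400 = -18398)
T = -8064 (T = 126*(-64) = -8064)
(o + T)*(-339143 + 287865) = (-18398 - 8064)*(-339143 + 287865) = -26462*(-51278) = 1356918436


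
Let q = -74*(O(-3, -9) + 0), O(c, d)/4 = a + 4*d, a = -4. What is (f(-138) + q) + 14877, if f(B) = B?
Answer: 26579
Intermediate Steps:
O(c, d) = -16 + 16*d (O(c, d) = 4*(-4 + 4*d) = -16 + 16*d)
q = 11840 (q = -74*((-16 + 16*(-9)) + 0) = -74*((-16 - 144) + 0) = -74*(-160 + 0) = -74*(-160) = 11840)
(f(-138) + q) + 14877 = (-138 + 11840) + 14877 = 11702 + 14877 = 26579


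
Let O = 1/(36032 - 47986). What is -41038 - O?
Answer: -490568251/11954 ≈ -41038.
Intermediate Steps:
O = -1/11954 (O = 1/(-11954) = -1/11954 ≈ -8.3654e-5)
-41038 - O = -41038 - 1*(-1/11954) = -41038 + 1/11954 = -490568251/11954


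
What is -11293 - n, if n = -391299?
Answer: 380006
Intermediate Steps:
-11293 - n = -11293 - 1*(-391299) = -11293 + 391299 = 380006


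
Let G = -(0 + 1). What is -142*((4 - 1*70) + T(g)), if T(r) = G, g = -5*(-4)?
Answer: 9514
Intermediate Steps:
G = -1 (G = -1*1 = -1)
g = 20
T(r) = -1
-142*((4 - 1*70) + T(g)) = -142*((4 - 1*70) - 1) = -142*((4 - 70) - 1) = -142*(-66 - 1) = -142*(-67) = 9514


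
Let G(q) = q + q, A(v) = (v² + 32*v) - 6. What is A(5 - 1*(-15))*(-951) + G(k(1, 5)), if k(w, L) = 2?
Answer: -983330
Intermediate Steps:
A(v) = -6 + v² + 32*v
G(q) = 2*q
A(5 - 1*(-15))*(-951) + G(k(1, 5)) = (-6 + (5 - 1*(-15))² + 32*(5 - 1*(-15)))*(-951) + 2*2 = (-6 + (5 + 15)² + 32*(5 + 15))*(-951) + 4 = (-6 + 20² + 32*20)*(-951) + 4 = (-6 + 400 + 640)*(-951) + 4 = 1034*(-951) + 4 = -983334 + 4 = -983330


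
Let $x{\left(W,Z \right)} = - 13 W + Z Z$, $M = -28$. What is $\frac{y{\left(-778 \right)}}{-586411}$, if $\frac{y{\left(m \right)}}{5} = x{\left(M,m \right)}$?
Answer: $- \frac{3028240}{586411} \approx -5.164$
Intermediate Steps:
$x{\left(W,Z \right)} = Z^{2} - 13 W$ ($x{\left(W,Z \right)} = - 13 W + Z^{2} = Z^{2} - 13 W$)
$y{\left(m \right)} = 1820 + 5 m^{2}$ ($y{\left(m \right)} = 5 \left(m^{2} - -364\right) = 5 \left(m^{2} + 364\right) = 5 \left(364 + m^{2}\right) = 1820 + 5 m^{2}$)
$\frac{y{\left(-778 \right)}}{-586411} = \frac{1820 + 5 \left(-778\right)^{2}}{-586411} = \left(1820 + 5 \cdot 605284\right) \left(- \frac{1}{586411}\right) = \left(1820 + 3026420\right) \left(- \frac{1}{586411}\right) = 3028240 \left(- \frac{1}{586411}\right) = - \frac{3028240}{586411}$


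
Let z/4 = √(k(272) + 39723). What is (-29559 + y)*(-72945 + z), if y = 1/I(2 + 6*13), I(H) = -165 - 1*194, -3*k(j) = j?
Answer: 774069143490/359 - 42446728*√356691/1077 ≈ 2.1326e+9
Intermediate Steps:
k(j) = -j/3
I(H) = -359 (I(H) = -165 - 194 = -359)
z = 4*√356691/3 (z = 4*√(-⅓*272 + 39723) = 4*√(-272/3 + 39723) = 4*√(118897/3) = 4*(√356691/3) = 4*√356691/3 ≈ 796.31)
y = -1/359 (y = 1/(-359) = -1/359 ≈ -0.0027855)
(-29559 + y)*(-72945 + z) = (-29559 - 1/359)*(-72945 + 4*√356691/3) = -10611682*(-72945 + 4*√356691/3)/359 = 774069143490/359 - 42446728*√356691/1077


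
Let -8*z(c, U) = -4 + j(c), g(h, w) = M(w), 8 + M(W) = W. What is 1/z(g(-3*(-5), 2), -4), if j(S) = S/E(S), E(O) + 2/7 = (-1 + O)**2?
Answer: 1364/703 ≈ 1.9403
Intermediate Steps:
M(W) = -8 + W
E(O) = -2/7 + (-1 + O)**2
j(S) = S/(-2/7 + (-1 + S)**2)
g(h, w) = -8 + w
z(c, U) = 1/2 - 7*c/(8*(-2 + 7*(-1 + c)**2)) (z(c, U) = -(-4 + 7*c/(-2 + 7*(-1 + c)**2))/8 = 1/2 - 7*c/(8*(-2 + 7*(-1 + c)**2)))
1/z(g(-3*(-5), 2), -4) = 1/((-8 - 7*(-8 + 2) + 28*(-1 + (-8 + 2))**2)/(8*(-2 + 7*(-1 + (-8 + 2))**2))) = 1/((-8 - 7*(-6) + 28*(-1 - 6)**2)/(8*(-2 + 7*(-1 - 6)**2))) = 1/((-8 + 42 + 28*(-7)**2)/(8*(-2 + 7*(-7)**2))) = 1/((-8 + 42 + 28*49)/(8*(-2 + 7*49))) = 1/((-8 + 42 + 1372)/(8*(-2 + 343))) = 1/((1/8)*1406/341) = 1/((1/8)*(1/341)*1406) = 1/(703/1364) = 1364/703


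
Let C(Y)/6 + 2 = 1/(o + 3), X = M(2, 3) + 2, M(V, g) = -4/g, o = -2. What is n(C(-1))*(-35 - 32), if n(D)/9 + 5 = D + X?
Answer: 6231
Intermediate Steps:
X = ⅔ (X = -4/3 + 2 = ⅔ ≈ 0.66667)
C(Y) = -6 (C(Y) = -12 + 6/(-2 + 3) = -12 + 6/1 = -12 + 6*1 = -12 + 6 = -6)
n(D) = -39 + 9*D (n(D) = -45 + 9*(D + ⅔) = -45 + 9*(⅔ + D) = -45 + (6 + 9*D) = -39 + 9*D)
n(C(-1))*(-35 - 32) = (-39 + 9*(-6))*(-35 - 32) = (-39 - 54)*(-67) = -93*(-67) = 6231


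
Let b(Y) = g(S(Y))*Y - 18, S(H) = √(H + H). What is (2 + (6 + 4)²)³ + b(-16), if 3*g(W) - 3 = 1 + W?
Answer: 3183506/3 - 64*I*√2/3 ≈ 1.0612e+6 - 30.17*I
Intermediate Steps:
S(H) = √2*√H (S(H) = √(2*H) = √2*√H)
g(W) = 4/3 + W/3 (g(W) = 1 + (1 + W)/3 = 1 + (⅓ + W/3) = 4/3 + W/3)
b(Y) = -18 + Y*(4/3 + √2*√Y/3) (b(Y) = (4/3 + (√2*√Y)/3)*Y - 18 = (4/3 + √2*√Y/3)*Y - 18 = Y*(4/3 + √2*√Y/3) - 18 = -18 + Y*(4/3 + √2*√Y/3))
(2 + (6 + 4)²)³ + b(-16) = (2 + (6 + 4)²)³ + (-18 + (⅓)*(-16)*(4 + √2*√(-16))) = (2 + 10²)³ + (-18 + (⅓)*(-16)*(4 + √2*(4*I))) = (2 + 100)³ + (-18 + (⅓)*(-16)*(4 + 4*I*√2)) = 102³ + (-18 + (-64/3 - 64*I*√2/3)) = 1061208 + (-118/3 - 64*I*√2/3) = 3183506/3 - 64*I*√2/3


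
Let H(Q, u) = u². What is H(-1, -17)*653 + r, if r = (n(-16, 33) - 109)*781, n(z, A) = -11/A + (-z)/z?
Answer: 307640/3 ≈ 1.0255e+5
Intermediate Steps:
n(z, A) = -1 - 11/A (n(z, A) = -11/A - 1 = -1 - 11/A)
r = -258511/3 (r = ((-11 - 1*33)/33 - 109)*781 = ((-11 - 33)/33 - 109)*781 = ((1/33)*(-44) - 109)*781 = (-4/3 - 109)*781 = -331/3*781 = -258511/3 ≈ -86170.)
H(-1, -17)*653 + r = (-17)²*653 - 258511/3 = 289*653 - 258511/3 = 188717 - 258511/3 = 307640/3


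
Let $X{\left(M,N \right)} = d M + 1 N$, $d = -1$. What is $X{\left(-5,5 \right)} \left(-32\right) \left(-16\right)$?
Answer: $5120$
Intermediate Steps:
$X{\left(M,N \right)} = N - M$ ($X{\left(M,N \right)} = - M + 1 N = - M + N = N - M$)
$X{\left(-5,5 \right)} \left(-32\right) \left(-16\right) = \left(5 - -5\right) \left(-32\right) \left(-16\right) = \left(5 + 5\right) \left(-32\right) \left(-16\right) = 10 \left(-32\right) \left(-16\right) = \left(-320\right) \left(-16\right) = 5120$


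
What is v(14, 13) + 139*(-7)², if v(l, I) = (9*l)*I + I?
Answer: 8462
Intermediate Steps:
v(l, I) = I + 9*I*l (v(l, I) = 9*I*l + I = I + 9*I*l)
v(14, 13) + 139*(-7)² = 13*(1 + 9*14) + 139*(-7)² = 13*(1 + 126) + 139*49 = 13*127 + 6811 = 1651 + 6811 = 8462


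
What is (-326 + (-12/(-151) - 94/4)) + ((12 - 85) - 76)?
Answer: -150523/302 ≈ -498.42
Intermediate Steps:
(-326 + (-12/(-151) - 94/4)) + ((12 - 85) - 76) = (-326 + (-12*(-1/151) - 94*¼)) + (-73 - 76) = (-326 + (12/151 - 47/2)) - 149 = (-326 - 7073/302) - 149 = -105525/302 - 149 = -150523/302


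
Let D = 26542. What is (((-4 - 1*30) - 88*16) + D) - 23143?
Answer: 1957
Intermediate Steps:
(((-4 - 1*30) - 88*16) + D) - 23143 = (((-4 - 1*30) - 88*16) + 26542) - 23143 = (((-4 - 30) - 1408) + 26542) - 23143 = ((-34 - 1408) + 26542) - 23143 = (-1442 + 26542) - 23143 = 25100 - 23143 = 1957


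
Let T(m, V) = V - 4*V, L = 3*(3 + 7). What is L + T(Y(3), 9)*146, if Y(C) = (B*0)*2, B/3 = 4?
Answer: -3912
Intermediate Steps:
B = 12 (B = 3*4 = 12)
Y(C) = 0 (Y(C) = (12*0)*2 = 0*2 = 0)
L = 30 (L = 3*10 = 30)
T(m, V) = -3*V
L + T(Y(3), 9)*146 = 30 - 3*9*146 = 30 - 27*146 = 30 - 3942 = -3912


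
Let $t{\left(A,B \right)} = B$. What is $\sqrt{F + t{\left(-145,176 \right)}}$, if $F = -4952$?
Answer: $2 i \sqrt{1194} \approx 69.109 i$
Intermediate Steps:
$\sqrt{F + t{\left(-145,176 \right)}} = \sqrt{-4952 + 176} = \sqrt{-4776} = 2 i \sqrt{1194}$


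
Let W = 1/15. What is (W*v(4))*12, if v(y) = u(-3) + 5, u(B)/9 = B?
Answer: -88/5 ≈ -17.600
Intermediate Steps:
u(B) = 9*B
W = 1/15 ≈ 0.066667
v(y) = -22 (v(y) = 9*(-3) + 5 = -27 + 5 = -22)
(W*v(4))*12 = ((1/15)*(-22))*12 = -22/15*12 = -88/5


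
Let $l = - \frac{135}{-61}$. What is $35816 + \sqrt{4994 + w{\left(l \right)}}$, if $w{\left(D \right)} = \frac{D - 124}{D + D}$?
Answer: $35816 + \frac{\sqrt{40228530}}{90} \approx 35887.0$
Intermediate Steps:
$l = \frac{135}{61}$ ($l = \left(-135\right) \left(- \frac{1}{61}\right) = \frac{135}{61} \approx 2.2131$)
$w{\left(D \right)} = \frac{-124 + D}{2 D}$
$35816 + \sqrt{4994 + w{\left(l \right)}} = 35816 + \sqrt{4994 + \frac{-124 + \frac{135}{61}}{2 \cdot \frac{135}{61}}} = 35816 + \sqrt{4994 + \frac{1}{2} \cdot \frac{61}{135} \left(- \frac{7429}{61}\right)} = 35816 + \sqrt{4994 - \frac{7429}{270}} = 35816 + \sqrt{\frac{1340951}{270}} = 35816 + \frac{\sqrt{40228530}}{90}$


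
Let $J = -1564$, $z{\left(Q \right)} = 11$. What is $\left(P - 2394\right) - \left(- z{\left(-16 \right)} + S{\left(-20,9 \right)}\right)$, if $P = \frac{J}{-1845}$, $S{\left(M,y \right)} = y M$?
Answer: $- \frac{4062971}{1845} \approx -2202.2$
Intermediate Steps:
$S{\left(M,y \right)} = M y$
$P = \frac{1564}{1845}$ ($P = - \frac{1564}{-1845} = \left(-1564\right) \left(- \frac{1}{1845}\right) = \frac{1564}{1845} \approx 0.8477$)
$\left(P - 2394\right) - \left(- z{\left(-16 \right)} + S{\left(-20,9 \right)}\right) = \left(\frac{1564}{1845} - 2394\right) - \left(-11 - 180\right) = - \frac{4415366}{1845} + \left(11 - -180\right) = - \frac{4415366}{1845} + \left(11 + 180\right) = - \frac{4415366}{1845} + 191 = - \frac{4062971}{1845}$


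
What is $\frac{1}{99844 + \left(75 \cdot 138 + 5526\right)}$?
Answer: $\frac{1}{115720} \approx 8.6416 \cdot 10^{-6}$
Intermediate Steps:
$\frac{1}{99844 + \left(75 \cdot 138 + 5526\right)} = \frac{1}{99844 + \left(10350 + 5526\right)} = \frac{1}{99844 + 15876} = \frac{1}{115720}$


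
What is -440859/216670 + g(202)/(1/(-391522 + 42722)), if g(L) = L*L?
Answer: -3083741735224859/216670 ≈ -1.4232e+10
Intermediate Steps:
g(L) = L**2
-440859/216670 + g(202)/(1/(-391522 + 42722)) = -440859/216670 + 202**2/(1/(-391522 + 42722)) = -440859*1/216670 + 40804/(1/(-348800)) = -440859/216670 + 40804/(-1/348800) = -440859/216670 + 40804*(-348800) = -440859/216670 - 14232435200 = -3083741735224859/216670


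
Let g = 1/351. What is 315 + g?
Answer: 110566/351 ≈ 315.00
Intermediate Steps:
g = 1/351 ≈ 0.0028490
315 + g = 315 + 1/351 = 110566/351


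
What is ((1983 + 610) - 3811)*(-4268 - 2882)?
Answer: 8708700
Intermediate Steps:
((1983 + 610) - 3811)*(-4268 - 2882) = (2593 - 3811)*(-7150) = -1218*(-7150) = 8708700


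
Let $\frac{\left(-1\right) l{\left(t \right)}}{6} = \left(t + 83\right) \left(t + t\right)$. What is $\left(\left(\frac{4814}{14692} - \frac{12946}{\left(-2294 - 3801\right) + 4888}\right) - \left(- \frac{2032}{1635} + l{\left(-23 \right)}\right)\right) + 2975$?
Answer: $- \frac{196762495177771}{14496926970} \approx -13573.0$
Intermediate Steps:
$l{\left(t \right)} = - 12 t \left(83 + t\right)$ ($l{\left(t \right)} = - 6 \left(t + 83\right) \left(t + t\right) = - 6 \left(83 + t\right) 2 t = - 6 \cdot 2 t \left(83 + t\right) = - 12 t \left(83 + t\right)$)
$\left(\left(\frac{4814}{14692} - \frac{12946}{\left(-2294 - 3801\right) + 4888}\right) - \left(- \frac{2032}{1635} + l{\left(-23 \right)}\right)\right) + 2975 = \left(\left(\frac{4814}{14692} - \frac{12946}{\left(-2294 - 3801\right) + 4888}\right) - \left(- \frac{2032}{1635} - - 276 \left(83 - 23\right)\right)\right) + 2975 = \left(\left(4814 \cdot \frac{1}{14692} - \frac{12946}{-6095 + 4888}\right) - \left(- \frac{2032}{1635} - \left(-276\right) 60\right)\right) + 2975 = \left(\left(\frac{2407}{7346} - \frac{12946}{-1207}\right) + \left(\frac{2032}{1635} - 16560\right)\right) + 2975 = \left(\left(\frac{2407}{7346} - - \frac{12946}{1207}\right) + \left(\frac{2032}{1635} - 16560\right)\right) + 2975 = \left(\left(\frac{2407}{7346} + \frac{12946}{1207}\right) - \frac{27073568}{1635}\right) + 2975 = \left(\frac{98006565}{8866622} - \frac{27073568}{1635}\right) + 2975 = - \frac{239890852913521}{14496926970} + 2975 = - \frac{196762495177771}{14496926970}$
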